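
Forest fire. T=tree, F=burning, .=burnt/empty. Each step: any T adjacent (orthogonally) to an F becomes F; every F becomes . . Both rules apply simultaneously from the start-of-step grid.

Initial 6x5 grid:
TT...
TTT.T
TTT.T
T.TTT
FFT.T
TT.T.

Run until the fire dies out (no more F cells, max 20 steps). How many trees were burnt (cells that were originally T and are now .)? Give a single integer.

Step 1: +4 fires, +2 burnt (F count now 4)
Step 2: +2 fires, +4 burnt (F count now 2)
Step 3: +4 fires, +2 burnt (F count now 4)
Step 4: +4 fires, +4 burnt (F count now 4)
Step 5: +3 fires, +4 burnt (F count now 3)
Step 6: +1 fires, +3 burnt (F count now 1)
Step 7: +0 fires, +1 burnt (F count now 0)
Fire out after step 7
Initially T: 19, now '.': 29
Total burnt (originally-T cells now '.'): 18

Answer: 18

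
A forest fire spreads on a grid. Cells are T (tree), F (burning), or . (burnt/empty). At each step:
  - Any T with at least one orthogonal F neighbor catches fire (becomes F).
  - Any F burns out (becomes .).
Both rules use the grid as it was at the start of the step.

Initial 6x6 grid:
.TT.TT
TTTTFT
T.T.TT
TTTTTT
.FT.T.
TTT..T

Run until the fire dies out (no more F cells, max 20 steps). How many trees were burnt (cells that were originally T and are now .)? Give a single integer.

Answer: 24

Derivation:
Step 1: +7 fires, +2 burnt (F count now 7)
Step 2: +8 fires, +7 burnt (F count now 8)
Step 3: +7 fires, +8 burnt (F count now 7)
Step 4: +2 fires, +7 burnt (F count now 2)
Step 5: +0 fires, +2 burnt (F count now 0)
Fire out after step 5
Initially T: 25, now '.': 35
Total burnt (originally-T cells now '.'): 24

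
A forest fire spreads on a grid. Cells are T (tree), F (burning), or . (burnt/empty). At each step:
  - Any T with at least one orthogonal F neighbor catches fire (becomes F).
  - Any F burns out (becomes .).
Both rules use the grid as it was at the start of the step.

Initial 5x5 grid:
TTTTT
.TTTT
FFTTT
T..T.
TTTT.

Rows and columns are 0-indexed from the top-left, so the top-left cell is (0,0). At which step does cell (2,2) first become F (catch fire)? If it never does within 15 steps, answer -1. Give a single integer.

Step 1: cell (2,2)='F' (+3 fires, +2 burnt)
  -> target ignites at step 1
Step 2: cell (2,2)='.' (+4 fires, +3 burnt)
Step 3: cell (2,2)='.' (+6 fires, +4 burnt)
Step 4: cell (2,2)='.' (+4 fires, +6 burnt)
Step 5: cell (2,2)='.' (+1 fires, +4 burnt)
Step 6: cell (2,2)='.' (+0 fires, +1 burnt)
  fire out at step 6

1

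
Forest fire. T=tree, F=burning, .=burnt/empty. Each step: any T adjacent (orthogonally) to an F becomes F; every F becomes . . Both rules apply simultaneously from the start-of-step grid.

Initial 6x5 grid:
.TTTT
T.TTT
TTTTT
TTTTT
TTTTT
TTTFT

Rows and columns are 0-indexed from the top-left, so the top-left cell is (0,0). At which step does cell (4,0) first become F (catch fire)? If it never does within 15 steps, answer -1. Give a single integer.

Step 1: cell (4,0)='T' (+3 fires, +1 burnt)
Step 2: cell (4,0)='T' (+4 fires, +3 burnt)
Step 3: cell (4,0)='T' (+5 fires, +4 burnt)
Step 4: cell (4,0)='F' (+5 fires, +5 burnt)
  -> target ignites at step 4
Step 5: cell (4,0)='.' (+5 fires, +5 burnt)
Step 6: cell (4,0)='.' (+3 fires, +5 burnt)
Step 7: cell (4,0)='.' (+2 fires, +3 burnt)
Step 8: cell (4,0)='.' (+0 fires, +2 burnt)
  fire out at step 8

4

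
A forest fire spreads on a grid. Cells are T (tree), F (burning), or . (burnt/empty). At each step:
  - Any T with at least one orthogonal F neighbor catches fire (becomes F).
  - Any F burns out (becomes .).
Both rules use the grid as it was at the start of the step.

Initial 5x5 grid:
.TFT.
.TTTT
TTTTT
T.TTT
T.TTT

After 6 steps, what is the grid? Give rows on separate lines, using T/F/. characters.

Step 1: 3 trees catch fire, 1 burn out
  .F.F.
  .TFTT
  TTTTT
  T.TTT
  T.TTT
Step 2: 3 trees catch fire, 3 burn out
  .....
  .F.FT
  TTFTT
  T.TTT
  T.TTT
Step 3: 4 trees catch fire, 3 burn out
  .....
  ....F
  TF.FT
  T.FTT
  T.TTT
Step 4: 4 trees catch fire, 4 burn out
  .....
  .....
  F...F
  T..FT
  T.FTT
Step 5: 3 trees catch fire, 4 burn out
  .....
  .....
  .....
  F...F
  T..FT
Step 6: 2 trees catch fire, 3 burn out
  .....
  .....
  .....
  .....
  F...F

.....
.....
.....
.....
F...F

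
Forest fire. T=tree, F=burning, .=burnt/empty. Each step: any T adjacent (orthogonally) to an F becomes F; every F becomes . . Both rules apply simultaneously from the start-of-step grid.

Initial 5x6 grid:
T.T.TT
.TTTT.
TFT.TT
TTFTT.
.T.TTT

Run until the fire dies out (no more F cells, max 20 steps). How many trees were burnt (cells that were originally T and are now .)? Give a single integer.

Step 1: +5 fires, +2 burnt (F count now 5)
Step 2: +5 fires, +5 burnt (F count now 5)
Step 3: +4 fires, +5 burnt (F count now 4)
Step 4: +3 fires, +4 burnt (F count now 3)
Step 5: +1 fires, +3 burnt (F count now 1)
Step 6: +1 fires, +1 burnt (F count now 1)
Step 7: +0 fires, +1 burnt (F count now 0)
Fire out after step 7
Initially T: 20, now '.': 29
Total burnt (originally-T cells now '.'): 19

Answer: 19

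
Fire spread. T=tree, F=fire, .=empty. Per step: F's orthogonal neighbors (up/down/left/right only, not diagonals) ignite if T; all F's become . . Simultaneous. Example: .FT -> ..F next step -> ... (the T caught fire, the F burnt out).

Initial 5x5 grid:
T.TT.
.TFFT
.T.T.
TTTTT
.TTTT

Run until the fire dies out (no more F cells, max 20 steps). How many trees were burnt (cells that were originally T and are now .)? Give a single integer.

Answer: 15

Derivation:
Step 1: +5 fires, +2 burnt (F count now 5)
Step 2: +2 fires, +5 burnt (F count now 2)
Step 3: +4 fires, +2 burnt (F count now 4)
Step 4: +4 fires, +4 burnt (F count now 4)
Step 5: +0 fires, +4 burnt (F count now 0)
Fire out after step 5
Initially T: 16, now '.': 24
Total burnt (originally-T cells now '.'): 15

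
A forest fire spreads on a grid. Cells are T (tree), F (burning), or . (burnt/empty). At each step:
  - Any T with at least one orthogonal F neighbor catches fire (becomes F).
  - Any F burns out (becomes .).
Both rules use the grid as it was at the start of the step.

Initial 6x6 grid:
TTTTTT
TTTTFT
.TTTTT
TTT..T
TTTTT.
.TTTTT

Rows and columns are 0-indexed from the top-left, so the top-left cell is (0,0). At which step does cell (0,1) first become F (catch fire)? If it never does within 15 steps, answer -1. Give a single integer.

Step 1: cell (0,1)='T' (+4 fires, +1 burnt)
Step 2: cell (0,1)='T' (+5 fires, +4 burnt)
Step 3: cell (0,1)='T' (+4 fires, +5 burnt)
Step 4: cell (0,1)='F' (+4 fires, +4 burnt)
  -> target ignites at step 4
Step 5: cell (0,1)='.' (+3 fires, +4 burnt)
Step 6: cell (0,1)='.' (+4 fires, +3 burnt)
Step 7: cell (0,1)='.' (+4 fires, +4 burnt)
Step 8: cell (0,1)='.' (+1 fires, +4 burnt)
Step 9: cell (0,1)='.' (+1 fires, +1 burnt)
Step 10: cell (0,1)='.' (+0 fires, +1 burnt)
  fire out at step 10

4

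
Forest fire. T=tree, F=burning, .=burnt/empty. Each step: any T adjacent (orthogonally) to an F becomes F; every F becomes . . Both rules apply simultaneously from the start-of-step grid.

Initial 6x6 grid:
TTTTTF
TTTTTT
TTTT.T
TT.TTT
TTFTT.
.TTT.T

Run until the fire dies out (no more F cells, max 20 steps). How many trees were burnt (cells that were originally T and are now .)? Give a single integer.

Answer: 28

Derivation:
Step 1: +5 fires, +2 burnt (F count now 5)
Step 2: +9 fires, +5 burnt (F count now 9)
Step 3: +7 fires, +9 burnt (F count now 7)
Step 4: +5 fires, +7 burnt (F count now 5)
Step 5: +2 fires, +5 burnt (F count now 2)
Step 6: +0 fires, +2 burnt (F count now 0)
Fire out after step 6
Initially T: 29, now '.': 35
Total burnt (originally-T cells now '.'): 28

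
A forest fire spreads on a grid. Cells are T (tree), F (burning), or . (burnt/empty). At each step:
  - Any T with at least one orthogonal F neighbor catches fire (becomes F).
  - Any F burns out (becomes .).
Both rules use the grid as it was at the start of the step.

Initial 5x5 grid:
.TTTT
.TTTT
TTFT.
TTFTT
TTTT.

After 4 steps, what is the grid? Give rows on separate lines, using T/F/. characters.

Step 1: 6 trees catch fire, 2 burn out
  .TTTT
  .TFTT
  TF.F.
  TF.FT
  TTFT.
Step 2: 8 trees catch fire, 6 burn out
  .TFTT
  .F.FT
  F....
  F...F
  TF.F.
Step 3: 4 trees catch fire, 8 burn out
  .F.FT
  ....F
  .....
  .....
  F....
Step 4: 1 trees catch fire, 4 burn out
  ....F
  .....
  .....
  .....
  .....

....F
.....
.....
.....
.....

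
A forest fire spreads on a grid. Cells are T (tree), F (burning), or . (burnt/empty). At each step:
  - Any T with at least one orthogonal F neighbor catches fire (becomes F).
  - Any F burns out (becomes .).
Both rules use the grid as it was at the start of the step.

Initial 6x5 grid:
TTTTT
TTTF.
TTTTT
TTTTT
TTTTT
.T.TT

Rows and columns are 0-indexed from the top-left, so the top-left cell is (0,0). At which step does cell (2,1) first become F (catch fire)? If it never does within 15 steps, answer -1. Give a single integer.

Step 1: cell (2,1)='T' (+3 fires, +1 burnt)
Step 2: cell (2,1)='T' (+6 fires, +3 burnt)
Step 3: cell (2,1)='F' (+6 fires, +6 burnt)
  -> target ignites at step 3
Step 4: cell (2,1)='.' (+6 fires, +6 burnt)
Step 5: cell (2,1)='.' (+3 fires, +6 burnt)
Step 6: cell (2,1)='.' (+2 fires, +3 burnt)
Step 7: cell (2,1)='.' (+0 fires, +2 burnt)
  fire out at step 7

3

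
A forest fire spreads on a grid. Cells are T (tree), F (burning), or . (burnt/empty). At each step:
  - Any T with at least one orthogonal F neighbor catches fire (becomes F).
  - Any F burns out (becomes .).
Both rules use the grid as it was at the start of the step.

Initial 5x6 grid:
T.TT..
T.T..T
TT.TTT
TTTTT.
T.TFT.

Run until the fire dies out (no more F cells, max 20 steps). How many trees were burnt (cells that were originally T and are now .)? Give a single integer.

Answer: 16

Derivation:
Step 1: +3 fires, +1 burnt (F count now 3)
Step 2: +3 fires, +3 burnt (F count now 3)
Step 3: +2 fires, +3 burnt (F count now 2)
Step 4: +3 fires, +2 burnt (F count now 3)
Step 5: +3 fires, +3 burnt (F count now 3)
Step 6: +1 fires, +3 burnt (F count now 1)
Step 7: +1 fires, +1 burnt (F count now 1)
Step 8: +0 fires, +1 burnt (F count now 0)
Fire out after step 8
Initially T: 19, now '.': 27
Total burnt (originally-T cells now '.'): 16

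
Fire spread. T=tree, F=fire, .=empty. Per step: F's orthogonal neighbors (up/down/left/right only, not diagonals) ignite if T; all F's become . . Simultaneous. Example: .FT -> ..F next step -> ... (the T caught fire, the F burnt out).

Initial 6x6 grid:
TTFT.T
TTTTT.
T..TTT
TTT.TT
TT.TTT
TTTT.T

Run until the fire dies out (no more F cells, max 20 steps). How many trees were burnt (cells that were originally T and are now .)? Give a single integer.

Answer: 27

Derivation:
Step 1: +3 fires, +1 burnt (F count now 3)
Step 2: +3 fires, +3 burnt (F count now 3)
Step 3: +3 fires, +3 burnt (F count now 3)
Step 4: +2 fires, +3 burnt (F count now 2)
Step 5: +3 fires, +2 burnt (F count now 3)
Step 6: +4 fires, +3 burnt (F count now 4)
Step 7: +5 fires, +4 burnt (F count now 5)
Step 8: +3 fires, +5 burnt (F count now 3)
Step 9: +1 fires, +3 burnt (F count now 1)
Step 10: +0 fires, +1 burnt (F count now 0)
Fire out after step 10
Initially T: 28, now '.': 35
Total burnt (originally-T cells now '.'): 27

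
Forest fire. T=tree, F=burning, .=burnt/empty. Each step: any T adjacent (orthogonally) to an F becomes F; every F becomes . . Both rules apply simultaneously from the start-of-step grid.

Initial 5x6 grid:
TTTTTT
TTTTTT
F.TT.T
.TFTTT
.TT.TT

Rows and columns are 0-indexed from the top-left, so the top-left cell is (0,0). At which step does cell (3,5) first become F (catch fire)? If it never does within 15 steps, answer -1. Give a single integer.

Step 1: cell (3,5)='T' (+5 fires, +2 burnt)
Step 2: cell (3,5)='T' (+6 fires, +5 burnt)
Step 3: cell (3,5)='F' (+5 fires, +6 burnt)
  -> target ignites at step 3
Step 4: cell (3,5)='.' (+4 fires, +5 burnt)
Step 5: cell (3,5)='.' (+2 fires, +4 burnt)
Step 6: cell (3,5)='.' (+1 fires, +2 burnt)
Step 7: cell (3,5)='.' (+0 fires, +1 burnt)
  fire out at step 7

3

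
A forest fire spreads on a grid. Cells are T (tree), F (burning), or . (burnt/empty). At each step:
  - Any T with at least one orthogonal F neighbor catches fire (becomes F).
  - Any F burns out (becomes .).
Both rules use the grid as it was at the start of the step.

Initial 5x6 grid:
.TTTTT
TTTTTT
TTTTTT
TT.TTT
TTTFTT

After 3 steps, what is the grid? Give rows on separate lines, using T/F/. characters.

Step 1: 3 trees catch fire, 1 burn out
  .TTTTT
  TTTTTT
  TTTTTT
  TT.FTT
  TTF.FT
Step 2: 4 trees catch fire, 3 burn out
  .TTTTT
  TTTTTT
  TTTFTT
  TT..FT
  TF...F
Step 3: 6 trees catch fire, 4 burn out
  .TTTTT
  TTTFTT
  TTF.FT
  TF...F
  F.....

.TTTTT
TTTFTT
TTF.FT
TF...F
F.....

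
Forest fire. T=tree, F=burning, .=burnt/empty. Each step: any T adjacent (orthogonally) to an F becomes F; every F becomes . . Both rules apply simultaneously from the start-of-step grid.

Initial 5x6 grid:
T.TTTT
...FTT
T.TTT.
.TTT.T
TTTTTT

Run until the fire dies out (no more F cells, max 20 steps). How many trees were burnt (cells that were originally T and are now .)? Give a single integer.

Answer: 19

Derivation:
Step 1: +3 fires, +1 burnt (F count now 3)
Step 2: +6 fires, +3 burnt (F count now 6)
Step 3: +3 fires, +6 burnt (F count now 3)
Step 4: +3 fires, +3 burnt (F count now 3)
Step 5: +2 fires, +3 burnt (F count now 2)
Step 6: +2 fires, +2 burnt (F count now 2)
Step 7: +0 fires, +2 burnt (F count now 0)
Fire out after step 7
Initially T: 21, now '.': 28
Total burnt (originally-T cells now '.'): 19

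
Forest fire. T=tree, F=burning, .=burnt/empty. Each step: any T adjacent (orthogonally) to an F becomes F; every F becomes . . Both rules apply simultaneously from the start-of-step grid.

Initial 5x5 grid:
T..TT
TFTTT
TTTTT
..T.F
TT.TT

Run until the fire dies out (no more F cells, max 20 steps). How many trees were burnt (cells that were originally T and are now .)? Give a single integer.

Answer: 15

Derivation:
Step 1: +5 fires, +2 burnt (F count now 5)
Step 2: +7 fires, +5 burnt (F count now 7)
Step 3: +3 fires, +7 burnt (F count now 3)
Step 4: +0 fires, +3 burnt (F count now 0)
Fire out after step 4
Initially T: 17, now '.': 23
Total burnt (originally-T cells now '.'): 15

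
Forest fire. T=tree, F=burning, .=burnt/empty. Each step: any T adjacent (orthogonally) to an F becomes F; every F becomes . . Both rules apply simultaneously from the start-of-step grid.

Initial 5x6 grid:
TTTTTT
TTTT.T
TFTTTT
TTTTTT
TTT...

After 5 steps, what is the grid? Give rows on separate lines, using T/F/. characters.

Step 1: 4 trees catch fire, 1 burn out
  TTTTTT
  TFTT.T
  F.FTTT
  TFTTTT
  TTT...
Step 2: 7 trees catch fire, 4 burn out
  TFTTTT
  F.FT.T
  ...FTT
  F.FTTT
  TFT...
Step 3: 7 trees catch fire, 7 burn out
  F.FTTT
  ...F.T
  ....FT
  ...FTT
  F.F...
Step 4: 3 trees catch fire, 7 burn out
  ...FTT
  .....T
  .....F
  ....FT
  ......
Step 5: 3 trees catch fire, 3 burn out
  ....FT
  .....F
  ......
  .....F
  ......

....FT
.....F
......
.....F
......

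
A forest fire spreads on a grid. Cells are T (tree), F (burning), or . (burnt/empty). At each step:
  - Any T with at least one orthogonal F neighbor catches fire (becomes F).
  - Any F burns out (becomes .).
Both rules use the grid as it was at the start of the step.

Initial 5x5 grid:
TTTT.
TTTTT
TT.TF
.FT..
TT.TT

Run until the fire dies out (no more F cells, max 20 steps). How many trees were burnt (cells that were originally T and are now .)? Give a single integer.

Answer: 15

Derivation:
Step 1: +5 fires, +2 burnt (F count now 5)
Step 2: +4 fires, +5 burnt (F count now 4)
Step 3: +4 fires, +4 burnt (F count now 4)
Step 4: +2 fires, +4 burnt (F count now 2)
Step 5: +0 fires, +2 burnt (F count now 0)
Fire out after step 5
Initially T: 17, now '.': 23
Total burnt (originally-T cells now '.'): 15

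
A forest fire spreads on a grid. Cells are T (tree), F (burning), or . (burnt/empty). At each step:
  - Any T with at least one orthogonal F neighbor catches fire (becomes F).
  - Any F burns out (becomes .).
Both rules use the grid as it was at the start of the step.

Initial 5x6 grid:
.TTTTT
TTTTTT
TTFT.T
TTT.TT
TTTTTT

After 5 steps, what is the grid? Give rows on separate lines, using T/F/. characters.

Step 1: 4 trees catch fire, 1 burn out
  .TTTTT
  TTFTTT
  TF.F.T
  TTF.TT
  TTTTTT
Step 2: 6 trees catch fire, 4 burn out
  .TFTTT
  TF.FTT
  F....T
  TF..TT
  TTFTTT
Step 3: 7 trees catch fire, 6 burn out
  .F.FTT
  F...FT
  .....T
  F...TT
  TF.FTT
Step 4: 4 trees catch fire, 7 burn out
  ....FT
  .....F
  .....T
  ....TT
  F...FT
Step 5: 4 trees catch fire, 4 burn out
  .....F
  ......
  .....F
  ....FT
  .....F

.....F
......
.....F
....FT
.....F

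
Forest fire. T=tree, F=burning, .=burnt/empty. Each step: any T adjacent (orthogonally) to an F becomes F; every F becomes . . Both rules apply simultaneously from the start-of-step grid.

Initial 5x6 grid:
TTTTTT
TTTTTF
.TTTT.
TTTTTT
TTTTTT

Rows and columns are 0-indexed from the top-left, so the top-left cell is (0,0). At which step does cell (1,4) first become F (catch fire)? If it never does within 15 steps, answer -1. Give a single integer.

Step 1: cell (1,4)='F' (+2 fires, +1 burnt)
  -> target ignites at step 1
Step 2: cell (1,4)='.' (+3 fires, +2 burnt)
Step 3: cell (1,4)='.' (+4 fires, +3 burnt)
Step 4: cell (1,4)='.' (+6 fires, +4 burnt)
Step 5: cell (1,4)='.' (+6 fires, +6 burnt)
Step 6: cell (1,4)='.' (+3 fires, +6 burnt)
Step 7: cell (1,4)='.' (+2 fires, +3 burnt)
Step 8: cell (1,4)='.' (+1 fires, +2 burnt)
Step 9: cell (1,4)='.' (+0 fires, +1 burnt)
  fire out at step 9

1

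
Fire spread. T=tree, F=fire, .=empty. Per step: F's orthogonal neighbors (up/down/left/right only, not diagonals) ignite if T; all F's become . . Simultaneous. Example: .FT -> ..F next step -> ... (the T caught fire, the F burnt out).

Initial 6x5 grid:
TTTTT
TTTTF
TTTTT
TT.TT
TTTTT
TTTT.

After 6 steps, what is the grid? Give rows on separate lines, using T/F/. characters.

Step 1: 3 trees catch fire, 1 burn out
  TTTTF
  TTTF.
  TTTTF
  TT.TT
  TTTTT
  TTTT.
Step 2: 4 trees catch fire, 3 burn out
  TTTF.
  TTF..
  TTTF.
  TT.TF
  TTTTT
  TTTT.
Step 3: 5 trees catch fire, 4 burn out
  TTF..
  TF...
  TTF..
  TT.F.
  TTTTF
  TTTT.
Step 4: 4 trees catch fire, 5 burn out
  TF...
  F....
  TF...
  TT...
  TTTF.
  TTTT.
Step 5: 5 trees catch fire, 4 burn out
  F....
  .....
  F....
  TF...
  TTF..
  TTTF.
Step 6: 3 trees catch fire, 5 burn out
  .....
  .....
  .....
  F....
  TF...
  TTF..

.....
.....
.....
F....
TF...
TTF..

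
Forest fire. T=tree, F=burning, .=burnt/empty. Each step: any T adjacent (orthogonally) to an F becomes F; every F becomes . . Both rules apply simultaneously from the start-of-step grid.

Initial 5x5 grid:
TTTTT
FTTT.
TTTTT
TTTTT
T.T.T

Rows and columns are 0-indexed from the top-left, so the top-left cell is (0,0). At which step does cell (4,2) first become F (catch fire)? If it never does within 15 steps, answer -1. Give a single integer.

Step 1: cell (4,2)='T' (+3 fires, +1 burnt)
Step 2: cell (4,2)='T' (+4 fires, +3 burnt)
Step 3: cell (4,2)='T' (+5 fires, +4 burnt)
Step 4: cell (4,2)='T' (+3 fires, +5 burnt)
Step 5: cell (4,2)='F' (+4 fires, +3 burnt)
  -> target ignites at step 5
Step 6: cell (4,2)='.' (+1 fires, +4 burnt)
Step 7: cell (4,2)='.' (+1 fires, +1 burnt)
Step 8: cell (4,2)='.' (+0 fires, +1 burnt)
  fire out at step 8

5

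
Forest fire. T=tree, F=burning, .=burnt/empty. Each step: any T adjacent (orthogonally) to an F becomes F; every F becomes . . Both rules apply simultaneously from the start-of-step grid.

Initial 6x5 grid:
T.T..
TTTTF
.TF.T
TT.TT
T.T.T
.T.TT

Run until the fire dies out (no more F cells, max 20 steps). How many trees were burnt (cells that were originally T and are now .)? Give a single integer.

Step 1: +4 fires, +2 burnt (F count now 4)
Step 2: +4 fires, +4 burnt (F count now 4)
Step 3: +4 fires, +4 burnt (F count now 4)
Step 4: +3 fires, +4 burnt (F count now 3)
Step 5: +1 fires, +3 burnt (F count now 1)
Step 6: +0 fires, +1 burnt (F count now 0)
Fire out after step 6
Initially T: 18, now '.': 28
Total burnt (originally-T cells now '.'): 16

Answer: 16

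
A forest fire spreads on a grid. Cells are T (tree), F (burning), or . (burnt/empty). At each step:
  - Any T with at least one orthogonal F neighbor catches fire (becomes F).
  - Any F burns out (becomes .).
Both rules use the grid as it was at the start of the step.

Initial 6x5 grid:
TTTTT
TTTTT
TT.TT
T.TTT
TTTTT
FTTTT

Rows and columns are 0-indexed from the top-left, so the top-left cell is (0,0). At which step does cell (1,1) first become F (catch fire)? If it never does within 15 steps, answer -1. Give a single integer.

Step 1: cell (1,1)='T' (+2 fires, +1 burnt)
Step 2: cell (1,1)='T' (+3 fires, +2 burnt)
Step 3: cell (1,1)='T' (+3 fires, +3 burnt)
Step 4: cell (1,1)='T' (+5 fires, +3 burnt)
Step 5: cell (1,1)='F' (+4 fires, +5 burnt)
  -> target ignites at step 5
Step 6: cell (1,1)='.' (+4 fires, +4 burnt)
Step 7: cell (1,1)='.' (+3 fires, +4 burnt)
Step 8: cell (1,1)='.' (+2 fires, +3 burnt)
Step 9: cell (1,1)='.' (+1 fires, +2 burnt)
Step 10: cell (1,1)='.' (+0 fires, +1 burnt)
  fire out at step 10

5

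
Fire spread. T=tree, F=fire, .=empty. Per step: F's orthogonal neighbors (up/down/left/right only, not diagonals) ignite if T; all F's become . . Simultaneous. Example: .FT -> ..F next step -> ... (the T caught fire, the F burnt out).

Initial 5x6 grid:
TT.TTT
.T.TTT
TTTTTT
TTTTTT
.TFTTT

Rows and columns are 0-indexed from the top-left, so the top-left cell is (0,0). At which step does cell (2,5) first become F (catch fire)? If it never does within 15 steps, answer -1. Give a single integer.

Step 1: cell (2,5)='T' (+3 fires, +1 burnt)
Step 2: cell (2,5)='T' (+4 fires, +3 burnt)
Step 3: cell (2,5)='T' (+5 fires, +4 burnt)
Step 4: cell (2,5)='T' (+5 fires, +5 burnt)
Step 5: cell (2,5)='F' (+4 fires, +5 burnt)
  -> target ignites at step 5
Step 6: cell (2,5)='.' (+3 fires, +4 burnt)
Step 7: cell (2,5)='.' (+1 fires, +3 burnt)
Step 8: cell (2,5)='.' (+0 fires, +1 burnt)
  fire out at step 8

5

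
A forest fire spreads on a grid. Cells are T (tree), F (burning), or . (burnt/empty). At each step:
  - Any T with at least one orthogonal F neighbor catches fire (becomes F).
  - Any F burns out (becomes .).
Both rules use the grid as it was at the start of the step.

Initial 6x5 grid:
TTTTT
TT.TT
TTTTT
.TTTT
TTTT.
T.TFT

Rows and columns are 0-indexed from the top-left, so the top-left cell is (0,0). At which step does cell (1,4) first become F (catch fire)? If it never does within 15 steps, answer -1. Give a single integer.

Step 1: cell (1,4)='T' (+3 fires, +1 burnt)
Step 2: cell (1,4)='T' (+2 fires, +3 burnt)
Step 3: cell (1,4)='T' (+4 fires, +2 burnt)
Step 4: cell (1,4)='T' (+5 fires, +4 burnt)
Step 5: cell (1,4)='F' (+4 fires, +5 burnt)
  -> target ignites at step 5
Step 6: cell (1,4)='.' (+4 fires, +4 burnt)
Step 7: cell (1,4)='.' (+2 fires, +4 burnt)
Step 8: cell (1,4)='.' (+1 fires, +2 burnt)
Step 9: cell (1,4)='.' (+0 fires, +1 burnt)
  fire out at step 9

5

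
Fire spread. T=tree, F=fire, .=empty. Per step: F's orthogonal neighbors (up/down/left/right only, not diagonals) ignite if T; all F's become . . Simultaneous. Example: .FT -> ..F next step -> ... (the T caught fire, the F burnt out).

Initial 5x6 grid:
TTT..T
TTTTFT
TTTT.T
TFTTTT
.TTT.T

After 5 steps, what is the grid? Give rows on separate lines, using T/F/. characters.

Step 1: 6 trees catch fire, 2 burn out
  TTT..T
  TTTF.F
  TFTT.T
  F.FTTT
  .FTT.T
Step 2: 9 trees catch fire, 6 burn out
  TTT..F
  TFF...
  F.FF.F
  ...FTT
  ..FT.T
Step 3: 6 trees catch fire, 9 burn out
  TFF...
  F.....
  ......
  ....FF
  ...F.T
Step 4: 2 trees catch fire, 6 burn out
  F.....
  ......
  ......
  ......
  .....F
Step 5: 0 trees catch fire, 2 burn out
  ......
  ......
  ......
  ......
  ......

......
......
......
......
......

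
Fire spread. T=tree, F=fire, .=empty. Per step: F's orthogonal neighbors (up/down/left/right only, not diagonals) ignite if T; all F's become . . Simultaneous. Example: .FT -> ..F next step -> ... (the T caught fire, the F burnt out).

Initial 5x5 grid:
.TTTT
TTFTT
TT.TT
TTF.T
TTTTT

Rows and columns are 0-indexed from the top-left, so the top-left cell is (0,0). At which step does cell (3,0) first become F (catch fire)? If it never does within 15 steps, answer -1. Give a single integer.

Step 1: cell (3,0)='T' (+5 fires, +2 burnt)
Step 2: cell (3,0)='F' (+9 fires, +5 burnt)
  -> target ignites at step 2
Step 3: cell (3,0)='.' (+5 fires, +9 burnt)
Step 4: cell (3,0)='.' (+1 fires, +5 burnt)
Step 5: cell (3,0)='.' (+0 fires, +1 burnt)
  fire out at step 5

2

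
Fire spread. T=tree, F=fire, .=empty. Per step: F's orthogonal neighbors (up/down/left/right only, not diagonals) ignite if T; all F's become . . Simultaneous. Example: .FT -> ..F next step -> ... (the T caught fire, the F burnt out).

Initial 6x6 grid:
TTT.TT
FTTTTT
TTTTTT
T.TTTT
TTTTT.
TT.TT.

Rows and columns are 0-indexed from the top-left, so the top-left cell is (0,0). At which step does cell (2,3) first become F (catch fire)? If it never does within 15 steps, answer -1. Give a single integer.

Step 1: cell (2,3)='T' (+3 fires, +1 burnt)
Step 2: cell (2,3)='T' (+4 fires, +3 burnt)
Step 3: cell (2,3)='T' (+4 fires, +4 burnt)
Step 4: cell (2,3)='F' (+5 fires, +4 burnt)
  -> target ignites at step 4
Step 5: cell (2,3)='.' (+6 fires, +5 burnt)
Step 6: cell (2,3)='.' (+4 fires, +6 burnt)
Step 7: cell (2,3)='.' (+3 fires, +4 burnt)
Step 8: cell (2,3)='.' (+1 fires, +3 burnt)
Step 9: cell (2,3)='.' (+0 fires, +1 burnt)
  fire out at step 9

4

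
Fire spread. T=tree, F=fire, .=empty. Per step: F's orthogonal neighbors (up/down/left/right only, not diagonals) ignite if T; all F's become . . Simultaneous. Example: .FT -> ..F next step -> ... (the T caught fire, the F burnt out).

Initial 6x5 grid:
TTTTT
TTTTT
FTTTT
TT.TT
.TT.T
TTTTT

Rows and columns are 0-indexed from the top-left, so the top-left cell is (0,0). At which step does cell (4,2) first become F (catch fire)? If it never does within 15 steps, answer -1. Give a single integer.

Step 1: cell (4,2)='T' (+3 fires, +1 burnt)
Step 2: cell (4,2)='T' (+4 fires, +3 burnt)
Step 3: cell (4,2)='T' (+4 fires, +4 burnt)
Step 4: cell (4,2)='F' (+6 fires, +4 burnt)
  -> target ignites at step 4
Step 5: cell (4,2)='.' (+5 fires, +6 burnt)
Step 6: cell (4,2)='.' (+3 fires, +5 burnt)
Step 7: cell (4,2)='.' (+1 fires, +3 burnt)
Step 8: cell (4,2)='.' (+0 fires, +1 burnt)
  fire out at step 8

4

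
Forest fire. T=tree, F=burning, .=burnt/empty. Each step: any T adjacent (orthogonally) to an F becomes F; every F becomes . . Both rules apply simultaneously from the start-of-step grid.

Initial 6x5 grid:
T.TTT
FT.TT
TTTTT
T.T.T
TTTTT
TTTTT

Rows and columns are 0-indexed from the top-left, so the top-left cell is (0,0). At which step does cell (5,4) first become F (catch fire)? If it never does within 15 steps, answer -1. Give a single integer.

Step 1: cell (5,4)='T' (+3 fires, +1 burnt)
Step 2: cell (5,4)='T' (+2 fires, +3 burnt)
Step 3: cell (5,4)='T' (+2 fires, +2 burnt)
Step 4: cell (5,4)='T' (+4 fires, +2 burnt)
Step 5: cell (5,4)='T' (+4 fires, +4 burnt)
Step 6: cell (5,4)='T' (+5 fires, +4 burnt)
Step 7: cell (5,4)='T' (+4 fires, +5 burnt)
Step 8: cell (5,4)='F' (+1 fires, +4 burnt)
  -> target ignites at step 8
Step 9: cell (5,4)='.' (+0 fires, +1 burnt)
  fire out at step 9

8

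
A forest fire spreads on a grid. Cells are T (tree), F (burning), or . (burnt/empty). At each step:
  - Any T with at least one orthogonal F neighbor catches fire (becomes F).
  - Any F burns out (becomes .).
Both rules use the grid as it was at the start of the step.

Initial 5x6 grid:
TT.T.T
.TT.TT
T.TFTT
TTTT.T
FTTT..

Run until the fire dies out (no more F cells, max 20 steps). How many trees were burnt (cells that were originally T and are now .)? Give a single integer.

Step 1: +5 fires, +2 burnt (F count now 5)
Step 2: +8 fires, +5 burnt (F count now 8)
Step 3: +3 fires, +8 burnt (F count now 3)
Step 4: +2 fires, +3 burnt (F count now 2)
Step 5: +1 fires, +2 burnt (F count now 1)
Step 6: +0 fires, +1 burnt (F count now 0)
Fire out after step 6
Initially T: 20, now '.': 29
Total burnt (originally-T cells now '.'): 19

Answer: 19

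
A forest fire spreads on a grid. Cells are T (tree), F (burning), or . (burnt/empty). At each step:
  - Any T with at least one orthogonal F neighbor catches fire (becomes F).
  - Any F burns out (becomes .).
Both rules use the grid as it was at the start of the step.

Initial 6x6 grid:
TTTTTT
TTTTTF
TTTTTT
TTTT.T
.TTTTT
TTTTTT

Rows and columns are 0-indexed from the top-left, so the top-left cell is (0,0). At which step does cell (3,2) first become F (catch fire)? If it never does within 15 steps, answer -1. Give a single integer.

Step 1: cell (3,2)='T' (+3 fires, +1 burnt)
Step 2: cell (3,2)='T' (+4 fires, +3 burnt)
Step 3: cell (3,2)='T' (+4 fires, +4 burnt)
Step 4: cell (3,2)='T' (+6 fires, +4 burnt)
Step 5: cell (3,2)='F' (+6 fires, +6 burnt)
  -> target ignites at step 5
Step 6: cell (3,2)='.' (+5 fires, +6 burnt)
Step 7: cell (3,2)='.' (+3 fires, +5 burnt)
Step 8: cell (3,2)='.' (+1 fires, +3 burnt)
Step 9: cell (3,2)='.' (+1 fires, +1 burnt)
Step 10: cell (3,2)='.' (+0 fires, +1 burnt)
  fire out at step 10

5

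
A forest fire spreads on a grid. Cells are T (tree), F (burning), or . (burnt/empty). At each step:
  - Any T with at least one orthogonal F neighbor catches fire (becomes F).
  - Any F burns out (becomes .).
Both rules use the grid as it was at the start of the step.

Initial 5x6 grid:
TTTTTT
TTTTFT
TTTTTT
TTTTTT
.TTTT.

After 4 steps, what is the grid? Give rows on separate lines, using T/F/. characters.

Step 1: 4 trees catch fire, 1 burn out
  TTTTFT
  TTTF.F
  TTTTFT
  TTTTTT
  .TTTT.
Step 2: 6 trees catch fire, 4 burn out
  TTTF.F
  TTF...
  TTTF.F
  TTTTFT
  .TTTT.
Step 3: 6 trees catch fire, 6 burn out
  TTF...
  TF....
  TTF...
  TTTF.F
  .TTTF.
Step 4: 5 trees catch fire, 6 burn out
  TF....
  F.....
  TF....
  TTF...
  .TTF..

TF....
F.....
TF....
TTF...
.TTF..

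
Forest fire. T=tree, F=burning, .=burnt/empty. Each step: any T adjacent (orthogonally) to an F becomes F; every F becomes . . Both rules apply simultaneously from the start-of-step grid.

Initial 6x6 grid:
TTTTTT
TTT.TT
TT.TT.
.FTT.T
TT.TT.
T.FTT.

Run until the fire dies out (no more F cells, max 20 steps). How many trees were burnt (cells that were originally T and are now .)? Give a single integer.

Answer: 24

Derivation:
Step 1: +4 fires, +2 burnt (F count now 4)
Step 2: +6 fires, +4 burnt (F count now 6)
Step 3: +6 fires, +6 burnt (F count now 6)
Step 4: +3 fires, +6 burnt (F count now 3)
Step 5: +2 fires, +3 burnt (F count now 2)
Step 6: +2 fires, +2 burnt (F count now 2)
Step 7: +1 fires, +2 burnt (F count now 1)
Step 8: +0 fires, +1 burnt (F count now 0)
Fire out after step 8
Initially T: 25, now '.': 35
Total burnt (originally-T cells now '.'): 24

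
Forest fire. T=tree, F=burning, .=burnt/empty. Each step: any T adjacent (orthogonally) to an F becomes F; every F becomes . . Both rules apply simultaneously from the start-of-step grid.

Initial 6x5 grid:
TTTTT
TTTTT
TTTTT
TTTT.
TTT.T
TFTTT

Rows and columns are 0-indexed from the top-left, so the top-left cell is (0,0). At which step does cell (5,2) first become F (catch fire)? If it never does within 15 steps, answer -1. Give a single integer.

Step 1: cell (5,2)='F' (+3 fires, +1 burnt)
  -> target ignites at step 1
Step 2: cell (5,2)='.' (+4 fires, +3 burnt)
Step 3: cell (5,2)='.' (+4 fires, +4 burnt)
Step 4: cell (5,2)='.' (+5 fires, +4 burnt)
Step 5: cell (5,2)='.' (+4 fires, +5 burnt)
Step 6: cell (5,2)='.' (+4 fires, +4 burnt)
Step 7: cell (5,2)='.' (+2 fires, +4 burnt)
Step 8: cell (5,2)='.' (+1 fires, +2 burnt)
Step 9: cell (5,2)='.' (+0 fires, +1 burnt)
  fire out at step 9

1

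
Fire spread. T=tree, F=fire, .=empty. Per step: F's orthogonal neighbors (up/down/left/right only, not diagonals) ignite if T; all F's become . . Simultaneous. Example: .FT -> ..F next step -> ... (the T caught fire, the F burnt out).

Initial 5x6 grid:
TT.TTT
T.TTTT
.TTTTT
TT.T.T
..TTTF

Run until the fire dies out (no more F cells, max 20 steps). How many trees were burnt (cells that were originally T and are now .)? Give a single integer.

Step 1: +2 fires, +1 burnt (F count now 2)
Step 2: +2 fires, +2 burnt (F count now 2)
Step 3: +4 fires, +2 burnt (F count now 4)
Step 4: +3 fires, +4 burnt (F count now 3)
Step 5: +3 fires, +3 burnt (F count now 3)
Step 6: +3 fires, +3 burnt (F count now 3)
Step 7: +1 fires, +3 burnt (F count now 1)
Step 8: +1 fires, +1 burnt (F count now 1)
Step 9: +0 fires, +1 burnt (F count now 0)
Fire out after step 9
Initially T: 22, now '.': 27
Total burnt (originally-T cells now '.'): 19

Answer: 19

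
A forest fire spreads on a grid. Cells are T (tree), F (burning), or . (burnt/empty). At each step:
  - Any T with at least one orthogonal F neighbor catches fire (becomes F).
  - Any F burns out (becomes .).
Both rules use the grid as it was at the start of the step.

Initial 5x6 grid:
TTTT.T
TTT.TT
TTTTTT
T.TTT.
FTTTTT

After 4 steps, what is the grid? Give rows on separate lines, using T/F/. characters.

Step 1: 2 trees catch fire, 1 burn out
  TTTT.T
  TTT.TT
  TTTTTT
  F.TTT.
  .FTTTT
Step 2: 2 trees catch fire, 2 burn out
  TTTT.T
  TTT.TT
  FTTTTT
  ..TTT.
  ..FTTT
Step 3: 4 trees catch fire, 2 burn out
  TTTT.T
  FTT.TT
  .FTTTT
  ..FTT.
  ...FTT
Step 4: 5 trees catch fire, 4 burn out
  FTTT.T
  .FT.TT
  ..FTTT
  ...FT.
  ....FT

FTTT.T
.FT.TT
..FTTT
...FT.
....FT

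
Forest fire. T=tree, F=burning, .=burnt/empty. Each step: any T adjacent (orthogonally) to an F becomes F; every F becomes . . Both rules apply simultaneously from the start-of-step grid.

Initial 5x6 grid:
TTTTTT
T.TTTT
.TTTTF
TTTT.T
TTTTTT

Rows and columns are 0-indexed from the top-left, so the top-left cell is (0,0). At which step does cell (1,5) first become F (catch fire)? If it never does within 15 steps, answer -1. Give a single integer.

Step 1: cell (1,5)='F' (+3 fires, +1 burnt)
  -> target ignites at step 1
Step 2: cell (1,5)='.' (+4 fires, +3 burnt)
Step 3: cell (1,5)='.' (+5 fires, +4 burnt)
Step 4: cell (1,5)='.' (+5 fires, +5 burnt)
Step 5: cell (1,5)='.' (+3 fires, +5 burnt)
Step 6: cell (1,5)='.' (+3 fires, +3 burnt)
Step 7: cell (1,5)='.' (+2 fires, +3 burnt)
Step 8: cell (1,5)='.' (+1 fires, +2 burnt)
Step 9: cell (1,5)='.' (+0 fires, +1 burnt)
  fire out at step 9

1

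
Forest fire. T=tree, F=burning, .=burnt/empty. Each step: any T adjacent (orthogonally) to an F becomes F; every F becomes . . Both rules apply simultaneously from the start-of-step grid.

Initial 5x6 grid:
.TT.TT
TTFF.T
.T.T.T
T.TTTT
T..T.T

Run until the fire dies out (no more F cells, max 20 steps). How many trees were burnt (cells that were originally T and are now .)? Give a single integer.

Answer: 16

Derivation:
Step 1: +3 fires, +2 burnt (F count now 3)
Step 2: +4 fires, +3 burnt (F count now 4)
Step 3: +3 fires, +4 burnt (F count now 3)
Step 4: +1 fires, +3 burnt (F count now 1)
Step 5: +2 fires, +1 burnt (F count now 2)
Step 6: +1 fires, +2 burnt (F count now 1)
Step 7: +1 fires, +1 burnt (F count now 1)
Step 8: +1 fires, +1 burnt (F count now 1)
Step 9: +0 fires, +1 burnt (F count now 0)
Fire out after step 9
Initially T: 18, now '.': 28
Total burnt (originally-T cells now '.'): 16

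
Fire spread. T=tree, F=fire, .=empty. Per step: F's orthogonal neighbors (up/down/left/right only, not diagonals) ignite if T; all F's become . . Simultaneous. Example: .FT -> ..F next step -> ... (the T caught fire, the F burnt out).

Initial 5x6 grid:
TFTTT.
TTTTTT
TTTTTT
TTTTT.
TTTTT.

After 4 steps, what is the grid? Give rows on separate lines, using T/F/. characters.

Step 1: 3 trees catch fire, 1 burn out
  F.FTT.
  TFTTTT
  TTTTTT
  TTTTT.
  TTTTT.
Step 2: 4 trees catch fire, 3 burn out
  ...FT.
  F.FTTT
  TFTTTT
  TTTTT.
  TTTTT.
Step 3: 5 trees catch fire, 4 burn out
  ....F.
  ...FTT
  F.FTTT
  TFTTT.
  TTTTT.
Step 4: 5 trees catch fire, 5 burn out
  ......
  ....FT
  ...FTT
  F.FTT.
  TFTTT.

......
....FT
...FTT
F.FTT.
TFTTT.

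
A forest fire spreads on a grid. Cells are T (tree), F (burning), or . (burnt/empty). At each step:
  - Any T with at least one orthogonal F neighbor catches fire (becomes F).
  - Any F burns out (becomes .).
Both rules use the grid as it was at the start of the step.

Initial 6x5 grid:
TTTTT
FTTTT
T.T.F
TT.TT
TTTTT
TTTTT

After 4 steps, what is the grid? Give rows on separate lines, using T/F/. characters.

Step 1: 5 trees catch fire, 2 burn out
  FTTTT
  .FTTF
  F.T..
  TT.TF
  TTTTT
  TTTTT
Step 2: 7 trees catch fire, 5 burn out
  .FTTF
  ..FF.
  ..T..
  FT.F.
  TTTTF
  TTTTT
Step 3: 7 trees catch fire, 7 burn out
  ..FF.
  .....
  ..F..
  .F...
  FTTF.
  TTTTF
Step 4: 4 trees catch fire, 7 burn out
  .....
  .....
  .....
  .....
  .FF..
  FTTF.

.....
.....
.....
.....
.FF..
FTTF.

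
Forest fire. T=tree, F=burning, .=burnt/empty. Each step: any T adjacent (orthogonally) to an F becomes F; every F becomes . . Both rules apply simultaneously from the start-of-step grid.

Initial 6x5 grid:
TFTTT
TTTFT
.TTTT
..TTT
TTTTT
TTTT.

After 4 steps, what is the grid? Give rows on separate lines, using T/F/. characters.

Step 1: 7 trees catch fire, 2 burn out
  F.FFT
  TFF.F
  .TTFT
  ..TTT
  TTTTT
  TTTT.
Step 2: 6 trees catch fire, 7 burn out
  ....F
  F....
  .FF.F
  ..TFT
  TTTTT
  TTTT.
Step 3: 3 trees catch fire, 6 burn out
  .....
  .....
  .....
  ..F.F
  TTTFT
  TTTT.
Step 4: 3 trees catch fire, 3 burn out
  .....
  .....
  .....
  .....
  TTF.F
  TTTF.

.....
.....
.....
.....
TTF.F
TTTF.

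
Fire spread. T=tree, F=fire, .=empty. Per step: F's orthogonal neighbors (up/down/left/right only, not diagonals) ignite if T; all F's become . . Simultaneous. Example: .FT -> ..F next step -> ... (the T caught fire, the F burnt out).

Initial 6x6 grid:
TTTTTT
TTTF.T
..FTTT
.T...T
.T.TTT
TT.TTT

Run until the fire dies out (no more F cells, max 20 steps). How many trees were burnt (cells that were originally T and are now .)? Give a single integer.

Step 1: +3 fires, +2 burnt (F count now 3)
Step 2: +4 fires, +3 burnt (F count now 4)
Step 3: +4 fires, +4 burnt (F count now 4)
Step 4: +3 fires, +4 burnt (F count now 3)
Step 5: +1 fires, +3 burnt (F count now 1)
Step 6: +2 fires, +1 burnt (F count now 2)
Step 7: +2 fires, +2 burnt (F count now 2)
Step 8: +1 fires, +2 burnt (F count now 1)
Step 9: +0 fires, +1 burnt (F count now 0)
Fire out after step 9
Initially T: 24, now '.': 32
Total burnt (originally-T cells now '.'): 20

Answer: 20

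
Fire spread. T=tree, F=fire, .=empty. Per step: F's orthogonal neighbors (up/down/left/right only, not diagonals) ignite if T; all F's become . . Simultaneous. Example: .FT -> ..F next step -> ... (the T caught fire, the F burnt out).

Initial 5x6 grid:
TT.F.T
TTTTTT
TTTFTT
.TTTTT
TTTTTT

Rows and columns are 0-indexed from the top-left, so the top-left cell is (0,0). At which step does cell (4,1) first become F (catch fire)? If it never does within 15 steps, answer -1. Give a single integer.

Step 1: cell (4,1)='T' (+4 fires, +2 burnt)
Step 2: cell (4,1)='T' (+7 fires, +4 burnt)
Step 3: cell (4,1)='T' (+7 fires, +7 burnt)
Step 4: cell (4,1)='F' (+5 fires, +7 burnt)
  -> target ignites at step 4
Step 5: cell (4,1)='.' (+2 fires, +5 burnt)
Step 6: cell (4,1)='.' (+0 fires, +2 burnt)
  fire out at step 6

4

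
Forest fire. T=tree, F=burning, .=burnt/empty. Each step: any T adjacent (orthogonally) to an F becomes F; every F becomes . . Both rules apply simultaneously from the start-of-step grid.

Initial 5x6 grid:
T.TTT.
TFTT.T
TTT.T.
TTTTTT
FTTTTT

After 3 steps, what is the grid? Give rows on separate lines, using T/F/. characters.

Step 1: 5 trees catch fire, 2 burn out
  T.TTT.
  F.FT.T
  TFT.T.
  FTTTTT
  .FTTTT
Step 2: 7 trees catch fire, 5 burn out
  F.FTT.
  ...F.T
  F.F.T.
  .FTTTT
  ..FTTT
Step 3: 3 trees catch fire, 7 burn out
  ...FT.
  .....T
  ....T.
  ..FTTT
  ...FTT

...FT.
.....T
....T.
..FTTT
...FTT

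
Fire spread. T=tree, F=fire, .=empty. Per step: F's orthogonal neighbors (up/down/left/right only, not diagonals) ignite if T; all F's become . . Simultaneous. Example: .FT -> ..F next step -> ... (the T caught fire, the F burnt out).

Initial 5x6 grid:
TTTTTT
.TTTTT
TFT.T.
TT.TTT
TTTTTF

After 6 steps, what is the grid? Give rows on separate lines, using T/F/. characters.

Step 1: 6 trees catch fire, 2 burn out
  TTTTTT
  .FTTTT
  F.F.T.
  TF.TTF
  TTTTF.
Step 2: 6 trees catch fire, 6 burn out
  TFTTTT
  ..FTTT
  ....T.
  F..TF.
  TFTF..
Step 3: 7 trees catch fire, 6 burn out
  F.FTTT
  ...FTT
  ....F.
  ...F..
  F.F...
Step 4: 2 trees catch fire, 7 burn out
  ...FTT
  ....FT
  ......
  ......
  ......
Step 5: 2 trees catch fire, 2 burn out
  ....FT
  .....F
  ......
  ......
  ......
Step 6: 1 trees catch fire, 2 burn out
  .....F
  ......
  ......
  ......
  ......

.....F
......
......
......
......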